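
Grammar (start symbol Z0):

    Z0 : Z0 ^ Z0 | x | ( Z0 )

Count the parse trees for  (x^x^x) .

2

Parse trees for (x^x^x):
  [Z0 ( [Z0 [Z0 x] ^ [Z0 [Z0 x] ^ [Z0 x]]] )]
  [Z0 ( [Z0 [Z0 [Z0 x] ^ [Z0 x]] ^ [Z0 x]] )]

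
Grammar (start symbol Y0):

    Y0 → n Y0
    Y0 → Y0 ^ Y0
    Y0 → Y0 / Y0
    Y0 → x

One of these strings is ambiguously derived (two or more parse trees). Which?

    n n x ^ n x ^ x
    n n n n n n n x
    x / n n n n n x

n n x ^ n x ^ x: 12 trees
n n n n n n n x: 1 tree
x / n n n n n x: 1 tree

n n x ^ n x ^ x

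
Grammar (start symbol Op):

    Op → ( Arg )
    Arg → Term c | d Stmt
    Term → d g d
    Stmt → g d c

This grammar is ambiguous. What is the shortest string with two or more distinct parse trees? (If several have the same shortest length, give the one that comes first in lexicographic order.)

length 6: ( d g d c ) has 2 parse trees

Two derivations of ( d g d c ):
  Op ⇒ ( Arg ) ⇒ ( Term c ) ⇒ ( d g d c )
  Op ⇒ ( Arg ) ⇒ ( d Stmt ) ⇒ ( d g d c )

( d g d c )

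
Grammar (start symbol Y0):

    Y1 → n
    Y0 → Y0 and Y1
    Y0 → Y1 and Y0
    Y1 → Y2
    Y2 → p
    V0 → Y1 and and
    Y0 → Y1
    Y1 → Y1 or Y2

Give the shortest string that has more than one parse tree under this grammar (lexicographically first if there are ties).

length 1: no string has ≥2 trees
length 3: n and n has 2 parse trees

Two derivations of n and n:
  Y0 ⇒ Y0 and Y1 ⇒ Y1 and Y1 ⇒ n and Y1 ⇒ n and n
  Y0 ⇒ Y1 and Y0 ⇒ n and Y0 ⇒ n and Y1 ⇒ n and n

n and n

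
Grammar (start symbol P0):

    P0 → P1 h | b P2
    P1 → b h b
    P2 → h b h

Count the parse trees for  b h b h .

2

Parse trees for b h b h:
  [P0 [P1 b h b] h]
  [P0 b [P2 h b h]]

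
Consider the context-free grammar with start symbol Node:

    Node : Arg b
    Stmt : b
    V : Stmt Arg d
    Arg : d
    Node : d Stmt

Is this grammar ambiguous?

Witness: d b

Derivation 1: Node ⇒ Arg b ⇒ d b
Derivation 2: Node ⇒ d Stmt ⇒ d b

Two distinct leftmost derivations for the same string.

Ambiguous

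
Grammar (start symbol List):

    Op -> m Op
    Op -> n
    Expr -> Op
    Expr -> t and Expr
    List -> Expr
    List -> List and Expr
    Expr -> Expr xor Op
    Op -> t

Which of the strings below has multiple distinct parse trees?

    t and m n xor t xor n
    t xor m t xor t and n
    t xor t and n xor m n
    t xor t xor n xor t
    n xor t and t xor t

t and m n xor t xor n: 4 trees
t xor m t xor t and n: 1 tree
t xor t and n xor m n: 1 tree
t xor t xor n xor t: 1 tree
n xor t and t xor t: 1 tree

t and m n xor t xor n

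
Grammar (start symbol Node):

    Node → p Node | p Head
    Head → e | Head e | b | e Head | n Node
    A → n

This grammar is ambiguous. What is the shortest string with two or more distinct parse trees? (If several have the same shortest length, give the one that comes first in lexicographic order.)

p e e

length 2: no string has ≥2 trees
length 3: p e e has 2 parse trees

Two derivations of p e e:
  Node ⇒ p Head ⇒ p Head e ⇒ p e e
  Node ⇒ p Head ⇒ p e Head ⇒ p e e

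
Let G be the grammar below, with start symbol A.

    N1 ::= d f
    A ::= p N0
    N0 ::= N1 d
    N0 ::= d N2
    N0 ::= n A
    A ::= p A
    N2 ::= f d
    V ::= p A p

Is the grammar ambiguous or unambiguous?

Witness: p d f d

Derivation 1: A ⇒ p N0 ⇒ p N1 d ⇒ p d f d
Derivation 2: A ⇒ p N0 ⇒ p d N2 ⇒ p d f d

Two distinct leftmost derivations for the same string.

Ambiguous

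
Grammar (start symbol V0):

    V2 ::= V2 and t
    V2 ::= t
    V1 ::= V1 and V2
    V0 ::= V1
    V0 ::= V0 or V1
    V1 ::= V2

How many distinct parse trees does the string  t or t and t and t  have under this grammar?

4

Parse trees for t or t and t and t:
  [V0 [V0 [V1 [V2 t]]] or [V1 [V1 [V2 t]] and [V2 [V2 t] and t]]]
  [V0 [V0 [V1 [V2 t]]] or [V1 [V1 [V1 [V2 t]] and [V2 t]] and [V2 t]]]
  [V0 [V0 [V1 [V2 t]]] or [V1 [V1 [V2 [V2 t] and t]] and [V2 t]]]
  [V0 [V0 [V1 [V2 t]]] or [V1 [V2 [V2 [V2 t] and t] and t]]]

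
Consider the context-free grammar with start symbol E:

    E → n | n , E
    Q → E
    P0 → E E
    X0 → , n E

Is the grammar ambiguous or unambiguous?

(Q, P0, X0 are unreachable from E, so their rules don't affect L(E).) The reachable grammar is A → atom sep A | atom. Each atom is followed by either the separator (recurse) or end-of-string (stop) — no choice point.

Unambiguous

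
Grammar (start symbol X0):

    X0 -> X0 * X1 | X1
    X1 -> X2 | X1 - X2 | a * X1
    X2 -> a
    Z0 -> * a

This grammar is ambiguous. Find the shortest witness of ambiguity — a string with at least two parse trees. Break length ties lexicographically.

a * a

length 1: no string has ≥2 trees
length 3: a * a has 2 parse trees

Two derivations of a * a:
  X0 ⇒ X0 * X1 ⇒ X1 * X1 ⇒ X2 * X1 ⇒ a * X1 ⇒ a * X2 ⇒ a * a
  X0 ⇒ X1 ⇒ a * X1 ⇒ a * X2 ⇒ a * a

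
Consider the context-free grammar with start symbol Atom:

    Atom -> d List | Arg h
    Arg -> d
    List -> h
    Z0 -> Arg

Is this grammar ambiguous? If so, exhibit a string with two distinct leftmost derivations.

Ambiguous

Witness: d h

Derivation 1: Atom ⇒ d List ⇒ d h
Derivation 2: Atom ⇒ Arg h ⇒ d h

Two distinct leftmost derivations for the same string.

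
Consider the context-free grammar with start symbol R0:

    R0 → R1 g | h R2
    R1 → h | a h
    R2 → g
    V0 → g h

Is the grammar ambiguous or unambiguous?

Ambiguous

Witness: h g

Derivation 1: R0 ⇒ R1 g ⇒ h g
Derivation 2: R0 ⇒ h R2 ⇒ h g

Two distinct leftmost derivations for the same string.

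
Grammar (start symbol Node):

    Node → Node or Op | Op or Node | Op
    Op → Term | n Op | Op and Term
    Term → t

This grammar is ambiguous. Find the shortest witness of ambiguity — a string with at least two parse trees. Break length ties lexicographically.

t or t

length 1: no string has ≥2 trees
length 2: no string has ≥2 trees
length 3: t or t has 2 parse trees

Two derivations of t or t:
  Node ⇒ Node or Op ⇒ Op or Op ⇒ Term or Op ⇒ t or Op ⇒ t or Term ⇒ t or t
  Node ⇒ Op or Node ⇒ Term or Node ⇒ t or Node ⇒ t or Op ⇒ t or Term ⇒ t or t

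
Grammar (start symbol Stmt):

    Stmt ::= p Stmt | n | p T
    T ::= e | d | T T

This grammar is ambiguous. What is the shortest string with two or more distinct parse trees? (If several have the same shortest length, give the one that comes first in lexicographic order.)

length 1: no string has ≥2 trees
length 2: no string has ≥2 trees
length 3: no string has ≥2 trees
length 4: p d d d has 2 parse trees

Two derivations of p d d d:
  Stmt ⇒ p T ⇒ p T T ⇒ p d T ⇒ p d T T ⇒ p d d T ⇒ p d d d
  Stmt ⇒ p T ⇒ p T T ⇒ p T T T ⇒ p d T T ⇒ p d d T ⇒ p d d d

p d d d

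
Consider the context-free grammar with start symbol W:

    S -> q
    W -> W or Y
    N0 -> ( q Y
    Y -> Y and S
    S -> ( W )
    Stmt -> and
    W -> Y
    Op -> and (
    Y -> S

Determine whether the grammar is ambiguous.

Unambiguous

Only W, Y, S are reachable from W; ignoring the rest: The grammar is stratified — W handles 'or' (left-recursive), Y handles 'and', S atoms. Each operator has a fixed associativity and precedence level, so every string has one parse.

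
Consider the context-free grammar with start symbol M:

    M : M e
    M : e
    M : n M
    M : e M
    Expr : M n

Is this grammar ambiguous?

Ambiguous

Witness: e e

Derivation 1: M ⇒ M e ⇒ e e
Derivation 2: M ⇒ e M ⇒ e e

Two distinct leftmost derivations for the same string.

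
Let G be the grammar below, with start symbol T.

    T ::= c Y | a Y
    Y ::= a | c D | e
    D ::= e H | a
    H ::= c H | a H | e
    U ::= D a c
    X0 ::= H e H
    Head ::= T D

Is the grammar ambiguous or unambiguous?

Unambiguous

Only T, Y, D, H are reachable from T; ignoring the rest: Each reachable nonterminal has at most one production per leading terminal, and all productions are right-linear; the derivation is determined token-by-token.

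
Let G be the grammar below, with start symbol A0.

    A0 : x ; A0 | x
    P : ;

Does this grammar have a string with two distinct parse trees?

Unambiguous

Only A0 is reachable from A0; ignoring the rest: The reachable grammar is A → atom sep A | atom. Each atom is followed by either the separator (recurse) or end-of-string (stop) — no choice point.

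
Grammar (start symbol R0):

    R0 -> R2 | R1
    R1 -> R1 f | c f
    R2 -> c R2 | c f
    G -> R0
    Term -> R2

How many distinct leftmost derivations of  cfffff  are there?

Parse trees for cfffff:
  [R0 [R1 [R1 [R1 [R1 [R1 c f] f] f] f] f]]

1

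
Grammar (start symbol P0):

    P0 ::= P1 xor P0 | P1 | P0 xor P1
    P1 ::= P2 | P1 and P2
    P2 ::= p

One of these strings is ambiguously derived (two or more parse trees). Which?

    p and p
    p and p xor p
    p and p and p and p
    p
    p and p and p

p and p: 1 tree
p and p xor p: 2 trees
p and p and p and p: 1 tree
p: 1 tree
p and p and p: 1 tree

p and p xor p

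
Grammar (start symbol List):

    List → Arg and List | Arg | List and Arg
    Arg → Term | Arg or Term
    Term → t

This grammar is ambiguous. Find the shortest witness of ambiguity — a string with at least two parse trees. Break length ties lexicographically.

length 1: no string has ≥2 trees
length 3: t and t has 2 parse trees

Two derivations of t and t:
  List ⇒ Arg and List ⇒ Term and List ⇒ t and List ⇒ t and Arg ⇒ t and Term ⇒ t and t
  List ⇒ List and Arg ⇒ Arg and Arg ⇒ Term and Arg ⇒ t and Arg ⇒ t and Term ⇒ t and t

t and t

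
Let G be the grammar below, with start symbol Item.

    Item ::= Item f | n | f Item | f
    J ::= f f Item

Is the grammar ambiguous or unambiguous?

Witness: f f

Derivation 1: Item ⇒ Item f ⇒ f f
Derivation 2: Item ⇒ f Item ⇒ f f

Two distinct leftmost derivations for the same string.

Ambiguous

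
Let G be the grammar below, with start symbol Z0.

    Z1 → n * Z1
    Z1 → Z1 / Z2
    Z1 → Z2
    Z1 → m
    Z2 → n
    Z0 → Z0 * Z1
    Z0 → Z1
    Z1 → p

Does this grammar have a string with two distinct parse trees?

Witness: n * m

Derivation 1: Z0 ⇒ Z0 * Z1 ⇒ Z1 * Z1 ⇒ Z2 * Z1 ⇒ n * Z1 ⇒ n * m
Derivation 2: Z0 ⇒ Z1 ⇒ n * Z1 ⇒ n * m

Two distinct leftmost derivations for the same string.

Ambiguous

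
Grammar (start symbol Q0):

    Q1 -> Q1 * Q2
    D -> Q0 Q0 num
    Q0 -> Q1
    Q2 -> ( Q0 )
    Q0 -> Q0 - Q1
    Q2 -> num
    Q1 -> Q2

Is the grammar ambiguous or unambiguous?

Unambiguous

(D is unreachable from Q0, so its rules don't affect L(Q0).) Q0 → Q0 - Q1 | Q1  ;  Q1 → Q1 * Q2 | Q2  — a left-associative chain with Q2 at the bottom. Each string factors uniquely by precedence.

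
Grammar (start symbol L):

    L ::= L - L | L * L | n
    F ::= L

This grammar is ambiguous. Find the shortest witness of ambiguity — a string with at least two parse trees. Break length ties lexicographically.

n * n * n

length 1: no string has ≥2 trees
length 3: no string has ≥2 trees
length 5: n * n * n has 2 parse trees

Two derivations of n * n * n:
  L ⇒ L * L ⇒ L * L * L ⇒ n * L * L ⇒ n * n * L ⇒ n * n * n
  L ⇒ L * L ⇒ n * L ⇒ n * L * L ⇒ n * n * L ⇒ n * n * n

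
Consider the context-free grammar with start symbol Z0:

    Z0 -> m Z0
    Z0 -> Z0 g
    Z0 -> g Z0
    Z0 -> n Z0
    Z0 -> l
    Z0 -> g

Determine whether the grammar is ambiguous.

Ambiguous

Witness: g g

Derivation 1: Z0 ⇒ Z0 g ⇒ g g
Derivation 2: Z0 ⇒ g Z0 ⇒ g g

Two distinct leftmost derivations for the same string.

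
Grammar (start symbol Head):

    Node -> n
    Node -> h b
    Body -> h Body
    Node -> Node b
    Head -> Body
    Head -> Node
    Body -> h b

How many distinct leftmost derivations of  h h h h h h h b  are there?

1

Parse trees for h h h h h h h b:
  [Head [Body h [Body h [Body h [Body h [Body h [Body h [Body h b]]]]]]]]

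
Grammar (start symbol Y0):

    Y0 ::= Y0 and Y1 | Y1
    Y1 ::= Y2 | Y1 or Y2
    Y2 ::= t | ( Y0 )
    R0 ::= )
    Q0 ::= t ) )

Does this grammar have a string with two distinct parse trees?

Unambiguous

Only Y0, Y1, Y2 are reachable from Y0; ignoring the rest: The grammar is stratified — Y0 handles 'and' (left-recursive), Y1 handles 'or', Y2 atoms. Each operator has a fixed associativity and precedence level, so every string has one parse.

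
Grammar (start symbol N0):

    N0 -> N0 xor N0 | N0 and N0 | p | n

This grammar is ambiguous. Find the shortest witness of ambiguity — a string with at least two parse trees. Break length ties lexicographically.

n and n and n

length 1: no string has ≥2 trees
length 3: no string has ≥2 trees
length 5: n and n and n has 2 parse trees

Two derivations of n and n and n:
  N0 ⇒ N0 and N0 ⇒ N0 and N0 and N0 ⇒ n and N0 and N0 ⇒ n and n and N0 ⇒ n and n and n
  N0 ⇒ N0 and N0 ⇒ n and N0 ⇒ n and N0 and N0 ⇒ n and n and N0 ⇒ n and n and n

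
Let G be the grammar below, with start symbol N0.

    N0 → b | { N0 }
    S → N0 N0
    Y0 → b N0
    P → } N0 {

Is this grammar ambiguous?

(S, Y0, P are unreachable from N0, so their rules don't affect L(N0).) Each string is a nest of matched brackets around a single atom. An opening bracket forces the recursive rule; an atom forces the base rule.

Unambiguous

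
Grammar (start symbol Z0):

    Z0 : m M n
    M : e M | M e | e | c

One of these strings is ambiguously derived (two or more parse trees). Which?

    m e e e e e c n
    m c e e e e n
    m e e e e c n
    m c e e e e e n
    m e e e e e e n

m e e e e e e n

m e e e e e c n: 1 tree
m c e e e e n: 1 tree
m e e e e c n: 1 tree
m c e e e e e n: 1 tree
m e e e e e e n: 32 trees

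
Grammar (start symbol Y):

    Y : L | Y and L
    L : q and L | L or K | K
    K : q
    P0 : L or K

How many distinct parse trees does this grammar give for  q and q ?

Parse trees for q and q:
  [Y [L q and [L [K q]]]]
  [Y [Y [L [K q]]] and [L [K q]]]

2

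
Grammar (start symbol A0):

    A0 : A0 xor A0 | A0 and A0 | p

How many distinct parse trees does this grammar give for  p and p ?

Parse trees for p and p:
  [A0 [A0 p] and [A0 p]]

1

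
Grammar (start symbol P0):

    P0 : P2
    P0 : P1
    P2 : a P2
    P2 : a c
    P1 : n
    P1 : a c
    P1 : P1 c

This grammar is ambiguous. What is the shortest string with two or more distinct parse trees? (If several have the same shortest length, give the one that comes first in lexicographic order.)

a c

length 1: no string has ≥2 trees
length 2: a c has 2 parse trees

Two derivations of a c:
  P0 ⇒ P2 ⇒ a c
  P0 ⇒ P1 ⇒ a c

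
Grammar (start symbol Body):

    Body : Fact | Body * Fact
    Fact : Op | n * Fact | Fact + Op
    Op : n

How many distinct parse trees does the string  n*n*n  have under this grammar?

Parse trees for n*n*n:
  [Body [Fact n * [Fact n * [Fact [Op n]]]]]
  [Body [Body [Fact [Op n]]] * [Fact n * [Fact [Op n]]]]
  [Body [Body [Fact n * [Fact [Op n]]]] * [Fact [Op n]]]
  [Body [Body [Body [Fact [Op n]]] * [Fact [Op n]]] * [Fact [Op n]]]

4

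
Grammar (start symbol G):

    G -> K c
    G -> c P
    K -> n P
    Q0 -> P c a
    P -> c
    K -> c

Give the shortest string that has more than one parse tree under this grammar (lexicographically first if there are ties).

length 2: c c has 2 parse trees

Two derivations of c c:
  G ⇒ K c ⇒ c c
  G ⇒ c P ⇒ c c

c c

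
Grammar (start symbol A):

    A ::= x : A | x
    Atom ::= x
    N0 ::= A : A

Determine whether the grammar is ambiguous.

(Atom, N0 are unreachable from A, so their rules don't affect L(A).) The reachable grammar is A → atom sep A | atom. Each atom is followed by either the separator (recurse) or end-of-string (stop) — no choice point.

Unambiguous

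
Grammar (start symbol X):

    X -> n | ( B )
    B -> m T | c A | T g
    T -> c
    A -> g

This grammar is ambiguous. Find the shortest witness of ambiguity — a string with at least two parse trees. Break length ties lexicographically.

( c g )

length 1: no string has ≥2 trees
length 4: ( c g ) has 2 parse trees

Two derivations of ( c g ):
  X ⇒ ( B ) ⇒ ( c A ) ⇒ ( c g )
  X ⇒ ( B ) ⇒ ( T g ) ⇒ ( c g )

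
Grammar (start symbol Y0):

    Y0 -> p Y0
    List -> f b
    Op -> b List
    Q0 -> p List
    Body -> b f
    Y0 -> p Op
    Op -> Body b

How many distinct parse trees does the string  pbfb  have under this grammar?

Parse trees for pbfb:
  [Y0 p [Op b [List f b]]]
  [Y0 p [Op [Body b f] b]]

2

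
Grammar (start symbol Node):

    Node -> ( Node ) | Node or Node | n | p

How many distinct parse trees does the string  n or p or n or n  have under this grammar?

Parse trees for n or p or n or n:
  [Node [Node n] or [Node [Node p] or [Node [Node n] or [Node n]]]]
  [Node [Node n] or [Node [Node [Node p] or [Node n]] or [Node n]]]
  [Node [Node [Node n] or [Node p]] or [Node [Node n] or [Node n]]]
  [Node [Node [Node n] or [Node [Node p] or [Node n]]] or [Node n]]
  [Node [Node [Node [Node n] or [Node p]] or [Node n]] or [Node n]]

5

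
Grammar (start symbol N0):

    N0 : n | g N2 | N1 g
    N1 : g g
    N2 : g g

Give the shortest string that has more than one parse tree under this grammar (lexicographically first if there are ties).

length 1: no string has ≥2 trees
length 3: g g g has 2 parse trees

Two derivations of g g g:
  N0 ⇒ g N2 ⇒ g g g
  N0 ⇒ N1 g ⇒ g g g

g g g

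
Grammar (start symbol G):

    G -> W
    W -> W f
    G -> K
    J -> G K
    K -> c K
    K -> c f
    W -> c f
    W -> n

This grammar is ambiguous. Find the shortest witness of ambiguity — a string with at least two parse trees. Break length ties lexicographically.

c f

length 1: no string has ≥2 trees
length 2: c f has 2 parse trees

Two derivations of c f:
  G ⇒ W ⇒ c f
  G ⇒ K ⇒ c f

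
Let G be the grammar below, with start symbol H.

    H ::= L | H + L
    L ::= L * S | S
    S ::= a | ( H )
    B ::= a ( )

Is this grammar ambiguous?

(B is unreachable from H, so its rules don't affect L(H).) This is a standard precedence ladder (H over L over S), with each level left-recursive on its own operator ('+' at H, '*' at L). That structure is LR(1), hence unambiguous.

Unambiguous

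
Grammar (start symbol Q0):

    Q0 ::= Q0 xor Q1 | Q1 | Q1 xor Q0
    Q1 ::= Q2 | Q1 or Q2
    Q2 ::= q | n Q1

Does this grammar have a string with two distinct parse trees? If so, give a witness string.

Witness: q xor q

Derivation 1: Q0 ⇒ Q0 xor Q1 ⇒ Q1 xor Q1 ⇒ Q2 xor Q1 ⇒ q xor Q1 ⇒ q xor Q2 ⇒ q xor q
Derivation 2: Q0 ⇒ Q1 xor Q0 ⇒ Q2 xor Q0 ⇒ q xor Q0 ⇒ q xor Q1 ⇒ q xor Q2 ⇒ q xor q

Two distinct leftmost derivations for the same string.

Ambiguous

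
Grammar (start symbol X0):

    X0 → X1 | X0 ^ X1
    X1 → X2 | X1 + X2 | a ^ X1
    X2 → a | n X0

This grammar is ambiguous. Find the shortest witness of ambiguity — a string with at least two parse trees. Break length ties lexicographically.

length 1: no string has ≥2 trees
length 2: no string has ≥2 trees
length 3: a ^ a has 2 parse trees

Two derivations of a ^ a:
  X0 ⇒ X1 ⇒ a ^ X1 ⇒ a ^ X2 ⇒ a ^ a
  X0 ⇒ X0 ^ X1 ⇒ X1 ^ X1 ⇒ X2 ^ X1 ⇒ a ^ X1 ⇒ a ^ X2 ⇒ a ^ a

a ^ a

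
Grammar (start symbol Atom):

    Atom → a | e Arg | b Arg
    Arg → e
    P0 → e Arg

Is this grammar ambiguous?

Only Atom, Arg are reachable from Atom; ignoring the rest: Restricted to the reachable nonterminals, every rule has the form A → t or A → t B, and no two rules for the same A share a first terminal. The grammar encodes a DFA — one run per string.

Unambiguous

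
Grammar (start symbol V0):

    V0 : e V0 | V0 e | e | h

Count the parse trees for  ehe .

Parse trees for ehe:
  [V0 e [V0 [V0 h] e]]
  [V0 [V0 e [V0 h]] e]

2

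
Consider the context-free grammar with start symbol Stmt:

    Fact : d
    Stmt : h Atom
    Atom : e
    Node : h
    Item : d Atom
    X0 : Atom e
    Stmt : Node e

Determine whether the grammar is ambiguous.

Witness: h e

Derivation 1: Stmt ⇒ h Atom ⇒ h e
Derivation 2: Stmt ⇒ Node e ⇒ h e

Two distinct leftmost derivations for the same string.

Ambiguous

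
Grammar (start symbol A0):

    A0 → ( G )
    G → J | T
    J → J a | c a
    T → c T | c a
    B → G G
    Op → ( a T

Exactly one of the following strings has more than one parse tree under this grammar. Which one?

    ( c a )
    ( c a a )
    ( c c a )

( c a ): 2 trees
( c a a ): 1 tree
( c c a ): 1 tree

( c a )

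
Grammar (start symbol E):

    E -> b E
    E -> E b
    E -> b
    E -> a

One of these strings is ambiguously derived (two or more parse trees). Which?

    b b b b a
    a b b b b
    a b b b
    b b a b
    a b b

b b b b a: 1 tree
a b b b b: 1 tree
a b b b: 1 tree
b b a b: 3 trees
a b b: 1 tree

b b a b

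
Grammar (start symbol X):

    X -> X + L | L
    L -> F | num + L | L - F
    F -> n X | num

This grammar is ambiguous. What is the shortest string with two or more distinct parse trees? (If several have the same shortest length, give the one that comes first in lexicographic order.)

num + num

length 1: no string has ≥2 trees
length 2: no string has ≥2 trees
length 3: num + num has 2 parse trees

Two derivations of num + num:
  X ⇒ X + L ⇒ L + L ⇒ F + L ⇒ num + L ⇒ num + F ⇒ num + num
  X ⇒ L ⇒ num + L ⇒ num + F ⇒ num + num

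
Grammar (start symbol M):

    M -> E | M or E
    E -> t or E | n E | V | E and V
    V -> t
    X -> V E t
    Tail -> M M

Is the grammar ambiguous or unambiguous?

Ambiguous

Witness: t or t

Derivation 1: M ⇒ E ⇒ t or E ⇒ t or V ⇒ t or t
Derivation 2: M ⇒ M or E ⇒ E or E ⇒ V or E ⇒ t or E ⇒ t or V ⇒ t or t

Two distinct leftmost derivations for the same string.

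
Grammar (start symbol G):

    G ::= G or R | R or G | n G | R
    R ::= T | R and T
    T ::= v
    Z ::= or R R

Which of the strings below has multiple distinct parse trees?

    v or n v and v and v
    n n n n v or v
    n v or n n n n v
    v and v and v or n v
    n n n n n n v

n n n n v or v

v or n v and v and v: 1 tree
n n n n v or v: 6 trees
n v or n n n n v: 1 tree
v and v and v or n v: 1 tree
n n n n n n v: 1 tree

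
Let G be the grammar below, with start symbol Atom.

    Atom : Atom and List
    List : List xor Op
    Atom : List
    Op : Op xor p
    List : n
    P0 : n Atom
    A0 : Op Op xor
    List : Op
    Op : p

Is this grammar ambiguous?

Ambiguous

Witness: p xor p

Derivation 1: Atom ⇒ List ⇒ List xor Op ⇒ Op xor Op ⇒ p xor Op ⇒ p xor p
Derivation 2: Atom ⇒ List ⇒ Op ⇒ Op xor p ⇒ p xor p

Two distinct leftmost derivations for the same string.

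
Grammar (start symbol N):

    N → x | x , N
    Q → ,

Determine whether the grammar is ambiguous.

Unambiguous

Only N is reachable from N; ignoring the rest: The reachable grammar is A → atom sep A | atom. Each atom is followed by either the separator (recurse) or end-of-string (stop) — no choice point.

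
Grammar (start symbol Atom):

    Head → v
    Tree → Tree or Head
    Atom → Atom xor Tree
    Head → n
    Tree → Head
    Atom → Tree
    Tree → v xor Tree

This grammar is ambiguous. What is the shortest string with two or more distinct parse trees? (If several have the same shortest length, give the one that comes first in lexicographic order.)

v xor n

length 1: no string has ≥2 trees
length 3: v xor n has 2 parse trees

Two derivations of v xor n:
  Atom ⇒ Atom xor Tree ⇒ Tree xor Tree ⇒ Head xor Tree ⇒ v xor Tree ⇒ v xor Head ⇒ v xor n
  Atom ⇒ Tree ⇒ v xor Tree ⇒ v xor Head ⇒ v xor n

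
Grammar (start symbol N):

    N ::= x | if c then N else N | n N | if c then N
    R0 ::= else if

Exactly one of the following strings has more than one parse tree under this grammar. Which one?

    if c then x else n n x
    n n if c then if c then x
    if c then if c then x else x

if c then if c then x else x

if c then x else n n x: 1 tree
n n if c then if c then x: 1 tree
if c then if c then x else x: 2 trees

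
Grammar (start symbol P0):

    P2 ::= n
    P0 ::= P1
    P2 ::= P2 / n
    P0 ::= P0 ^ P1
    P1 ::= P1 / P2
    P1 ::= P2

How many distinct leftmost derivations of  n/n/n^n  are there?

Parse trees for n/n/n^n:
  [P0 [P0 [P1 [P1 [P2 n]] / [P2 [P2 n] / n]]] ^ [P1 [P2 n]]]
  [P0 [P0 [P1 [P1 [P1 [P2 n]] / [P2 n]] / [P2 n]]] ^ [P1 [P2 n]]]
  [P0 [P0 [P1 [P1 [P2 [P2 n] / n]] / [P2 n]]] ^ [P1 [P2 n]]]
  [P0 [P0 [P1 [P2 [P2 [P2 n] / n] / n]]] ^ [P1 [P2 n]]]

4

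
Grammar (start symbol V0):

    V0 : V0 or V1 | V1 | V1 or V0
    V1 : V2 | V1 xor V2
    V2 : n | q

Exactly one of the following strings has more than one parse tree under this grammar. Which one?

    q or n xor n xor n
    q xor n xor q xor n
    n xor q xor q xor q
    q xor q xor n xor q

q or n xor n xor n: 2 trees
q xor n xor q xor n: 1 tree
n xor q xor q xor q: 1 tree
q xor q xor n xor q: 1 tree

q or n xor n xor n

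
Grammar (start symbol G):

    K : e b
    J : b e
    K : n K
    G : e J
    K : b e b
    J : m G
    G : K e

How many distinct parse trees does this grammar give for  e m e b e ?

2

Parse trees for e m e b e:
  [G e [J m [G e [J b e]]]]
  [G e [J m [G [K e b] e]]]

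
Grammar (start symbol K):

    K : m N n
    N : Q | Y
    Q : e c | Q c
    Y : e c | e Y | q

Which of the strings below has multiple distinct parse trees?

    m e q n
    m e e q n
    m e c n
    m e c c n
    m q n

m e c n

m e q n: 1 tree
m e e q n: 1 tree
m e c n: 2 trees
m e c c n: 1 tree
m q n: 1 tree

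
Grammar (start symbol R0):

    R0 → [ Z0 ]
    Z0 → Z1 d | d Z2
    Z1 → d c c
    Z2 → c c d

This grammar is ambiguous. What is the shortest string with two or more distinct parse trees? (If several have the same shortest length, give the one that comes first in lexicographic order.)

[ d c c d ]

length 6: [ d c c d ] has 2 parse trees

Two derivations of [ d c c d ]:
  R0 ⇒ [ Z0 ] ⇒ [ Z1 d ] ⇒ [ d c c d ]
  R0 ⇒ [ Z0 ] ⇒ [ d Z2 ] ⇒ [ d c c d ]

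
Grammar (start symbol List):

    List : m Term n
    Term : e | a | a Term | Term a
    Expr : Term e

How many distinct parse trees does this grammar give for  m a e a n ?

Parse trees for m a e a n:
  [List m [Term a [Term [Term e] a]] n]
  [List m [Term [Term a [Term e]] a] n]

2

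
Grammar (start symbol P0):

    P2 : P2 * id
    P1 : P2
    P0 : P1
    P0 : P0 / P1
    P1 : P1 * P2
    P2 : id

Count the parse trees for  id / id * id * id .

Parse trees for id / id * id * id:
  [P0 [P0 [P1 [P2 id]]] / [P1 [P2 [P2 [P2 id] * id] * id]]]
  [P0 [P0 [P1 [P2 id]]] / [P1 [P1 [P2 id]] * [P2 [P2 id] * id]]]
  [P0 [P0 [P1 [P2 id]]] / [P1 [P1 [P2 [P2 id] * id]] * [P2 id]]]
  [P0 [P0 [P1 [P2 id]]] / [P1 [P1 [P1 [P2 id]] * [P2 id]] * [P2 id]]]

4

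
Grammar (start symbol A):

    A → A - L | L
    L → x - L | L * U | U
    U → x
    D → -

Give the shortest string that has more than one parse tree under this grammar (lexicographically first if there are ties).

x - x

length 1: no string has ≥2 trees
length 3: x - x has 2 parse trees

Two derivations of x - x:
  A ⇒ A - L ⇒ L - L ⇒ U - L ⇒ x - L ⇒ x - U ⇒ x - x
  A ⇒ L ⇒ x - L ⇒ x - U ⇒ x - x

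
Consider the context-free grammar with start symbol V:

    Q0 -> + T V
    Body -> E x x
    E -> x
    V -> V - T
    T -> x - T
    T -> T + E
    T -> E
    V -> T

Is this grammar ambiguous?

Witness: x - x

Derivation 1: V ⇒ V - T ⇒ T - T ⇒ E - T ⇒ x - T ⇒ x - E ⇒ x - x
Derivation 2: V ⇒ T ⇒ x - T ⇒ x - E ⇒ x - x

Two distinct leftmost derivations for the same string.

Ambiguous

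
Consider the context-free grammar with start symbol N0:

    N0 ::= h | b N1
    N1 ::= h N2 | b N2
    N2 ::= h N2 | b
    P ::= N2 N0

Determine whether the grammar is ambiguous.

Only N0, N1, N2 are reachable from N0; ignoring the rest: Restricted to the reachable nonterminals, every rule has the form A → t or A → t B, and no two rules for the same A share a first terminal. The grammar encodes a DFA — one run per string.

Unambiguous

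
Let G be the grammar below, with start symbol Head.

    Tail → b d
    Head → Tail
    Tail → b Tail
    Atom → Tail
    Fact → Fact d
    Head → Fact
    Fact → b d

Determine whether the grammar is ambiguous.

Ambiguous

Witness: b d

Derivation 1: Head ⇒ Tail ⇒ b d
Derivation 2: Head ⇒ Fact ⇒ b d

Two distinct leftmost derivations for the same string.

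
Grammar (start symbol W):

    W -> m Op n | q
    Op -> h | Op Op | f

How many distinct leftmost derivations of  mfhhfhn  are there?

14

Parse trees for mfhhfhn (showing first 6 of 14):
  [W m [Op [Op f] [Op [Op h] [Op [Op h] [Op [Op f] [Op h]]]]] n]
  [W m [Op [Op f] [Op [Op h] [Op [Op [Op h] [Op f]] [Op h]]]] n]
  [W m [Op [Op f] [Op [Op [Op h] [Op h]] [Op [Op f] [Op h]]]] n]
  [W m [Op [Op f] [Op [Op [Op h] [Op [Op h] [Op f]]] [Op h]]] n]
  [W m [Op [Op f] [Op [Op [Op [Op h] [Op h]] [Op f]] [Op h]]] n]
  [W m [Op [Op [Op f] [Op h]] [Op [Op h] [Op [Op f] [Op h]]]] n]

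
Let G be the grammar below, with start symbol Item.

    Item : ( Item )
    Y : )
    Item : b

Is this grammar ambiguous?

Only Item is reachable from Item; ignoring the rest: L(Item) is { openⁿ atom closeⁿ : n ≥ 0 }. The bracket depth fixes n, and the derivation is forced at every step.

Unambiguous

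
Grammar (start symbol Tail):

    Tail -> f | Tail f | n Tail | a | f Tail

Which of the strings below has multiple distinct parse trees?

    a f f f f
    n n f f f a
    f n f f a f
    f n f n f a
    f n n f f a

f n f f a f

a f f f f: 1 tree
n n f f f a: 1 tree
f n f f a f: 5 trees
f n f n f a: 1 tree
f n n f f a: 1 tree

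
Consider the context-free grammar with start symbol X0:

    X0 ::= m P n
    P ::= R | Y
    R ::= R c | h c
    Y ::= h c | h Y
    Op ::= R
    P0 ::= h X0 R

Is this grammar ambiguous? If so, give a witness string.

Ambiguous

Witness: m h c n

Derivation 1: X0 ⇒ m P n ⇒ m R n ⇒ m h c n
Derivation 2: X0 ⇒ m P n ⇒ m Y n ⇒ m h c n

Two distinct leftmost derivations for the same string.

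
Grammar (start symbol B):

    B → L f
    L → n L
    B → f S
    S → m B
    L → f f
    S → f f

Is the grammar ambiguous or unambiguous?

Ambiguous

Witness: f f f

Derivation 1: B ⇒ L f ⇒ f f f
Derivation 2: B ⇒ f S ⇒ f f f

Two distinct leftmost derivations for the same string.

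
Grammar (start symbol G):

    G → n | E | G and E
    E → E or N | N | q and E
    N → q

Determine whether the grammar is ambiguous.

Ambiguous

Witness: q and q

Derivation 1: G ⇒ E ⇒ q and E ⇒ q and N ⇒ q and q
Derivation 2: G ⇒ G and E ⇒ E and E ⇒ N and E ⇒ q and E ⇒ q and N ⇒ q and q

Two distinct leftmost derivations for the same string.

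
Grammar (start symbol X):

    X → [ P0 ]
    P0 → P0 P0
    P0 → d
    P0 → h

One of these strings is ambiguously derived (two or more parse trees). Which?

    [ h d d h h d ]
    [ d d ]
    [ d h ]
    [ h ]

[ h d d h h d ]

[ h d d h h d ]: 42 trees
[ d d ]: 1 tree
[ d h ]: 1 tree
[ h ]: 1 tree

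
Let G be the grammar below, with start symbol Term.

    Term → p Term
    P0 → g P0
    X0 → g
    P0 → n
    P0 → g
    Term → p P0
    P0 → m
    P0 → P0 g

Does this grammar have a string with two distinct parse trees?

Witness: p g g

Derivation 1: Term ⇒ p P0 ⇒ p g P0 ⇒ p g g
Derivation 2: Term ⇒ p P0 ⇒ p P0 g ⇒ p g g

Two distinct leftmost derivations for the same string.

Ambiguous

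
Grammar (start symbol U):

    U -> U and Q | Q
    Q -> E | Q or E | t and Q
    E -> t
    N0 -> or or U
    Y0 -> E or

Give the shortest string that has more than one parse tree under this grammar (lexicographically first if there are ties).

t and t

length 1: no string has ≥2 trees
length 3: t and t has 2 parse trees

Two derivations of t and t:
  U ⇒ U and Q ⇒ Q and Q ⇒ E and Q ⇒ t and Q ⇒ t and E ⇒ t and t
  U ⇒ Q ⇒ t and Q ⇒ t and E ⇒ t and t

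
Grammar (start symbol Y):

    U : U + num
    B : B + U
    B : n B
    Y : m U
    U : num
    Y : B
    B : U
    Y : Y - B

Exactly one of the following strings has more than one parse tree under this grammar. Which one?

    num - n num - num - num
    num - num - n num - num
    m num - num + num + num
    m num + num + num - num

num - n num - num - num: 1 tree
num - num - n num - num: 1 tree
m num - num + num + num: 4 trees
m num + num + num - num: 1 tree

m num - num + num + num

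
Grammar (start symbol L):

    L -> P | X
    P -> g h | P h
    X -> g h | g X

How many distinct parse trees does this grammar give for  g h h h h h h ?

Parse trees for g h h h h h h:
  [L [P [P [P [P [P [P g h] h] h] h] h] h]]

1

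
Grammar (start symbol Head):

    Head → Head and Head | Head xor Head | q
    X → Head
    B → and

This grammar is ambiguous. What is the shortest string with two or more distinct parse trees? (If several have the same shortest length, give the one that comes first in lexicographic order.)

length 1: no string has ≥2 trees
length 3: no string has ≥2 trees
length 5: q and q and q has 2 parse trees

Two derivations of q and q and q:
  Head ⇒ Head and Head ⇒ Head and Head and Head ⇒ q and Head and Head ⇒ q and q and Head ⇒ q and q and q
  Head ⇒ Head and Head ⇒ q and Head ⇒ q and Head and Head ⇒ q and q and Head ⇒ q and q and q

q and q and q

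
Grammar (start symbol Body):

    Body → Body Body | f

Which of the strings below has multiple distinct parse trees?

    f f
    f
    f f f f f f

f f f f f f

f f: 1 tree
f: 1 tree
f f f f f f: 42 trees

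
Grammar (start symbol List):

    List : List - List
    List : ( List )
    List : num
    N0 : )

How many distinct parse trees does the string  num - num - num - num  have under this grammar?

5

Parse trees for num - num - num - num:
  [List [List num] - [List [List num] - [List [List num] - [List num]]]]
  [List [List num] - [List [List [List num] - [List num]] - [List num]]]
  [List [List [List num] - [List num]] - [List [List num] - [List num]]]
  [List [List [List num] - [List [List num] - [List num]]] - [List num]]
  [List [List [List [List num] - [List num]] - [List num]] - [List num]]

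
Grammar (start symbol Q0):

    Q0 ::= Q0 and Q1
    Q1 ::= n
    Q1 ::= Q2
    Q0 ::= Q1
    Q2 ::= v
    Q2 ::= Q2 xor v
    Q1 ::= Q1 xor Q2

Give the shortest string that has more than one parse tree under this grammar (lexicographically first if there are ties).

length 1: no string has ≥2 trees
length 3: v xor v has 2 parse trees

Two derivations of v xor v:
  Q0 ⇒ Q1 ⇒ Q2 ⇒ Q2 xor v ⇒ v xor v
  Q0 ⇒ Q1 ⇒ Q1 xor Q2 ⇒ Q2 xor Q2 ⇒ v xor Q2 ⇒ v xor v

v xor v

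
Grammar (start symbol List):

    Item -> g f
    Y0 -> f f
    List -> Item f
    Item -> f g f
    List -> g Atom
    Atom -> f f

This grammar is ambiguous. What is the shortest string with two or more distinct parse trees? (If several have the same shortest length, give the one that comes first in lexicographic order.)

length 3: g f f has 2 parse trees

Two derivations of g f f:
  List ⇒ Item f ⇒ g f f
  List ⇒ g Atom ⇒ g f f

g f f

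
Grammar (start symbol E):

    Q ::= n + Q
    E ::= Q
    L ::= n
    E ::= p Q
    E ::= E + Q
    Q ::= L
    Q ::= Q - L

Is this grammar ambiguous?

Ambiguous

Witness: n + n

Derivation 1: E ⇒ Q ⇒ n + Q ⇒ n + L ⇒ n + n
Derivation 2: E ⇒ E + Q ⇒ Q + Q ⇒ L + Q ⇒ n + Q ⇒ n + L ⇒ n + n

Two distinct leftmost derivations for the same string.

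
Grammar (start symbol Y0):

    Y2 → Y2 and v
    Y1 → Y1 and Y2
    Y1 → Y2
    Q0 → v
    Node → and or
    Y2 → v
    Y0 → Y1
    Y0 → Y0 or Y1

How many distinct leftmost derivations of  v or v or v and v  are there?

Parse trees for v or v or v and v:
  [Y0 [Y0 [Y0 [Y1 [Y2 v]]] or [Y1 [Y2 v]]] or [Y1 [Y1 [Y2 v]] and [Y2 v]]]
  [Y0 [Y0 [Y0 [Y1 [Y2 v]]] or [Y1 [Y2 v]]] or [Y1 [Y2 [Y2 v] and v]]]

2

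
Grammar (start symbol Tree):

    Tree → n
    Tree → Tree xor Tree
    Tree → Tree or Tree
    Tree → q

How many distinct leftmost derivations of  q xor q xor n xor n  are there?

5

Parse trees for q xor q xor n xor n:
  [Tree [Tree q] xor [Tree [Tree q] xor [Tree [Tree n] xor [Tree n]]]]
  [Tree [Tree q] xor [Tree [Tree [Tree q] xor [Tree n]] xor [Tree n]]]
  [Tree [Tree [Tree q] xor [Tree q]] xor [Tree [Tree n] xor [Tree n]]]
  [Tree [Tree [Tree q] xor [Tree [Tree q] xor [Tree n]]] xor [Tree n]]
  [Tree [Tree [Tree [Tree q] xor [Tree q]] xor [Tree n]] xor [Tree n]]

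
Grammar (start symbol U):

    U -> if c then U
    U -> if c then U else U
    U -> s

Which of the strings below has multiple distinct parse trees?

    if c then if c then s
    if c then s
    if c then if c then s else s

if c then if c then s: 1 tree
if c then s: 1 tree
if c then if c then s else s: 2 trees

if c then if c then s else s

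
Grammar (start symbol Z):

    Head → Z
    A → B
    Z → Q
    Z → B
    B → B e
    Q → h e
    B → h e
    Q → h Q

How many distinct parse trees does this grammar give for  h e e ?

Parse trees for h e e:
  [Z [B [B h e] e]]

1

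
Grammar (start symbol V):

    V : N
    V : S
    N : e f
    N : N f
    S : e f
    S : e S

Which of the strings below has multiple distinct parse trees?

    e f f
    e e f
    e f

e f

e f f: 1 tree
e e f: 1 tree
e f: 2 trees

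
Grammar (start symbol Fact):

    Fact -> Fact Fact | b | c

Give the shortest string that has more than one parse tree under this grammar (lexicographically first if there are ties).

b b b

length 1: no string has ≥2 trees
length 2: no string has ≥2 trees
length 3: b b b has 2 parse trees

Two derivations of b b b:
  Fact ⇒ Fact Fact ⇒ Fact Fact Fact ⇒ b Fact Fact ⇒ b b Fact ⇒ b b b
  Fact ⇒ Fact Fact ⇒ b Fact ⇒ b Fact Fact ⇒ b b Fact ⇒ b b b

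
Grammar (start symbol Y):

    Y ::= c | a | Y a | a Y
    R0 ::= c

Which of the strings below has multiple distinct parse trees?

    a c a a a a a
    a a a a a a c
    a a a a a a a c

a c a a a a a

a c a a a a a: 6 trees
a a a a a a c: 1 tree
a a a a a a a c: 1 tree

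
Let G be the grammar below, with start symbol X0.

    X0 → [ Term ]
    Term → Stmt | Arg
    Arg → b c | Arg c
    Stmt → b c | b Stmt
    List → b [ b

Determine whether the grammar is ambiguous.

Ambiguous

Witness: [ b c ]

Derivation 1: X0 ⇒ [ Term ] ⇒ [ Stmt ] ⇒ [ b c ]
Derivation 2: X0 ⇒ [ Term ] ⇒ [ Arg ] ⇒ [ b c ]

Two distinct leftmost derivations for the same string.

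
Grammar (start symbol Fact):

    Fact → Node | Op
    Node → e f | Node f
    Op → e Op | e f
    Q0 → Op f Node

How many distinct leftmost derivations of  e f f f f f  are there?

Parse trees for e f f f f f:
  [Fact [Node [Node [Node [Node [Node e f] f] f] f] f]]

1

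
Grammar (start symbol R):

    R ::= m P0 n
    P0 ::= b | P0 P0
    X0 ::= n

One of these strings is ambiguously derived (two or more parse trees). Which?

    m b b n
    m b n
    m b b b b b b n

m b b n: 1 tree
m b n: 1 tree
m b b b b b b n: 42 trees

m b b b b b b n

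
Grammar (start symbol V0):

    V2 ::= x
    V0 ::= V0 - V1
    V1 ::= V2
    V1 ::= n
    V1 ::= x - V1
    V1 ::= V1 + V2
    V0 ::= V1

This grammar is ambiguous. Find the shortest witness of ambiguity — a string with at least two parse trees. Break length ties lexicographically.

x - n

length 1: no string has ≥2 trees
length 3: x - n has 2 parse trees

Two derivations of x - n:
  V0 ⇒ V0 - V1 ⇒ V1 - V1 ⇒ V2 - V1 ⇒ x - V1 ⇒ x - n
  V0 ⇒ V1 ⇒ x - V1 ⇒ x - n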